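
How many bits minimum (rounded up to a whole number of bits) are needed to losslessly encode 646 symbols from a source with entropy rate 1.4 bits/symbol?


Minimum bits >= n * H = 646 * 1.4 = 904.4, rounded up to a whole number of bits = 905

905 bits


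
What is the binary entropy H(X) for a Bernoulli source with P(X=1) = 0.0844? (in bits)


H = -p*log2(p) - (1-p)*log2(1-p). -0.0844*log2(0.0844) = 0.301022; -0.9156*log2(0.9156) = 0.116474. H = 0.301022 + 0.116474 = 0.4175

0.4175 bits


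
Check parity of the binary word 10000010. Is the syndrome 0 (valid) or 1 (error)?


Syndrome = XOR of all bits = 1 XOR 0 XOR 0 XOR 0 XOR 0 XOR 0 XOR 1 XOR 0 = 0

0


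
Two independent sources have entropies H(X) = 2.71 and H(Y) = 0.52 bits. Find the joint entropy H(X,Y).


For independent variables, H(X,Y) = H(X) + H(Y) = 2.71 + 0.52 = 3.23

3.23 bits


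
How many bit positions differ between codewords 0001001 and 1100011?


Count differing positions: ^ ^ . ^ . ^ . = 4 differences

4


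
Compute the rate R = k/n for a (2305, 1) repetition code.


Rate = k/n = 1/2305

1/2305


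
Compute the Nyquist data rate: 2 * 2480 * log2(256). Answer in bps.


Rate = 2 * B * log2(M) = 2 * 2480 * 8.0 = 39680.0

39680.0 bps


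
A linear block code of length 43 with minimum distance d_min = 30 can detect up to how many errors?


Detection capability = d_min - 1 = 30 - 1 = 29

29 errors


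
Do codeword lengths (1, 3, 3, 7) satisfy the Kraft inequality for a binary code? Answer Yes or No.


Kraft sum = sum(2^(-l_i)) = 0.7578, need <= 1. Result: satisfied (a binary prefix-free code with these lengths exists)

Yes


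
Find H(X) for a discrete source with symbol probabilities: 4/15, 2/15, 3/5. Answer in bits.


H = -sum(p_i * log2(p_i)). Terms: -(4/15)*log2(4/15) = 0.508504; -(2/15)*log2(2/15) = 0.387585; -(3/5)*log2(3/5) = 0.442179. H = 0.508504 + 0.387585 + 0.442179 = 1.3383

1.3383 bits


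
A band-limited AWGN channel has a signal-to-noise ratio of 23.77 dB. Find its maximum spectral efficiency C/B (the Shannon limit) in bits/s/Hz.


SNR_linear = 10^(23.77/10) = 238.2319; C/B = log2(1 + SNR_linear) = log2(1 + 238.2319) = 7.9023

7.9023 bits/s/Hz


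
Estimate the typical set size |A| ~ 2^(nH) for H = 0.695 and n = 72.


log2|A_typical| = nH = 72 * 0.695 = 50.04, so |A_typical| ~ 2^50.04 = 1.158e+15

1.158e+15


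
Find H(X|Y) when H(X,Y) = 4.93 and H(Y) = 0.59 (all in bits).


H(X|Y) = H(X,Y) - H(Y) = 4.93 - 0.59 = 4.34

4.34 bits


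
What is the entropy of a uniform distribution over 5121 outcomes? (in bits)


H = log2(n) = log2(5121) = 12.3222

12.3222 bits


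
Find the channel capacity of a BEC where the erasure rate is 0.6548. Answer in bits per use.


C = 1 - epsilon = 1 - 0.6548 = 0.3452

0.3452 bits


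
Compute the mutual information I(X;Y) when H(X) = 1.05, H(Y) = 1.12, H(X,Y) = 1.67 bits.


I(X;Y) = H(X) + H(Y) - H(X,Y) = 1.05 + 1.12 - 1.67 = 0.5

0.5 bits


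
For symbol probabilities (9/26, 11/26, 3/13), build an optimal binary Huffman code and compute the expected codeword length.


Huffman construction (repeatedly merge the two least-probable nodes; each merge adds 1 bit to every symbol beneath it): 3/13 + 9/26 = 15/26; 11/26 + 15/26 = 1. Resulting codeword lengths (in the order the probabilities were given): (2, 1, 2). L_avg = sum(p_i * l_i) = 9/26*2 + 11/26*1 + 3/13*2 = 41/26 = 1.5769

1.5769 bits


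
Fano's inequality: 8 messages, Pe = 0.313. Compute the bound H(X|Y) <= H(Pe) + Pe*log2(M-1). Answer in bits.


H(Pe) = -Pe*log2(Pe) - (1-Pe)*log2(1-Pe) = -0.313*log2(0.313) - 0.687*log2(0.687) = 0.524515 + 0.372092 = 0.8966. Pe*log2(M-1) = 0.313*log2(7) = 0.878702. Bound = H(Pe) + Pe*log2(M-1) = 0.524515 + 0.372092 + 0.878702 = 1.7753

1.7753 bits


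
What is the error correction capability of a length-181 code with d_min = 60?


Correction capability = floor((d-1)/2) = floor((60-1)/2) = 29

29 errors


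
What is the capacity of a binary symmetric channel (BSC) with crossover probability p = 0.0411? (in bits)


H(p) = -p*log2(p) - (1-p)*log2(1-p) = -0.0411*log2(0.0411) - 0.9589*log2(0.9589) = 0.189254 + 0.058059 = 0.2473. C = 1 - H(p) = 1 - 0.2473 = 0.7527

0.7527 bits


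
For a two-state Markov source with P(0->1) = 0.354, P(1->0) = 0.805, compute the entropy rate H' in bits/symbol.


Stationary distribution: pi_0 = p10/(p01+p10) = 0.6946, pi_1 = 0.3054. Entropy rate H' = pi_0*H(p01) + pi_1*H(p10) = 0.6946*0.9376 + 0.3054*0.7118 = 0.8686

0.8686 bits/symbol


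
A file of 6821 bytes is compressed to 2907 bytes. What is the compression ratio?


Ratio = original / compressed = 6821 / 2907 = 2.3464

2.3464


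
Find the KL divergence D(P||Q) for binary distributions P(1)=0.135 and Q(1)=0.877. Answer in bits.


KL = p*log2(p/q) + (1-p)*log2((1-p)/(1-q)) = 0.135*log2(0.135/0.877) + 0.865*log2(0.865/0.123) = 2.0697

2.0697 bits


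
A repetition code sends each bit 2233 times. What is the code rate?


Rate = k/n = 1/2233

1/2233


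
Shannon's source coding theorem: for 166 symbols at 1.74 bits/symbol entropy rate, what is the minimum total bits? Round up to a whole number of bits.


Minimum bits >= n * H = 166 * 1.74 = 288.84, rounded up to a whole number of bits = 289

289 bits


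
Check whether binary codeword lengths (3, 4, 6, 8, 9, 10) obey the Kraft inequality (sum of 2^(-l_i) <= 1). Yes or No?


Kraft sum = sum(2^(-l_i)) = 0.21, need <= 1. Result: satisfied (a binary prefix-free code with these lengths exists)

Yes


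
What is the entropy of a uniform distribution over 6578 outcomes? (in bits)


H = log2(n) = log2(6578) = 12.6834

12.6834 bits


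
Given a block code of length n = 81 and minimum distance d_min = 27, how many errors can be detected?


Detection capability = d_min - 1 = 27 - 1 = 26

26 errors


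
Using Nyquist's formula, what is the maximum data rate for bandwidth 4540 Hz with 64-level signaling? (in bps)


Rate = 2 * B * log2(M) = 2 * 4540 * 6.0 = 54480.0

54480.0 bps


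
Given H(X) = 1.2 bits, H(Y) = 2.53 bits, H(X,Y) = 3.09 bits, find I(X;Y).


I(X;Y) = H(X) + H(Y) - H(X,Y) = 1.2 + 2.53 - 3.09 = 0.64

0.64 bits


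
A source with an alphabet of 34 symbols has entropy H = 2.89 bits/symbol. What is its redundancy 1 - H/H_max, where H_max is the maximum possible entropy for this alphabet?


H_max = log2(K) = log2(34) = 5.0875 bits/symbol. Redundancy = 1 - H/H_max = 1 - 2.89/5.0875 = 1 - 0.5681 = 0.4319

0.4319


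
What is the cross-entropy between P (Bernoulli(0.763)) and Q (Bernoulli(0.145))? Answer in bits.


H(P,Q) = -p*log2(q) - (1-p)*log2(1-q). -0.763*log2(0.145) = 2.125623; -0.237*log2(0.855) = 0.053563. H(P,Q) = 2.125623 + 0.053563 = 2.1792

2.1792 bits


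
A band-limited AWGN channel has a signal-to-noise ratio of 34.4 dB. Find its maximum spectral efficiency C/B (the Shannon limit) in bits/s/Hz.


SNR_linear = 10^(34.4/10) = 2754.2287; C/B = log2(1 + SNR_linear) = log2(1 + 2754.2287) = 11.428

11.428 bits/s/Hz


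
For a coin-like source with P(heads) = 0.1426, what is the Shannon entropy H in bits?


H = -p*log2(p) - (1-p)*log2(1-p). -0.1426*log2(0.1426) = 0.400699; -0.8574*log2(0.8574) = 0.190308. H = 0.400699 + 0.190308 = 0.591

0.591 bits


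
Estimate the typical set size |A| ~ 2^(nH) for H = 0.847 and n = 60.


log2|A_typical| = nH = 60 * 0.847 = 50.82, so |A_typical| ~ 2^50.82 = 1.988e+15

1.988e+15


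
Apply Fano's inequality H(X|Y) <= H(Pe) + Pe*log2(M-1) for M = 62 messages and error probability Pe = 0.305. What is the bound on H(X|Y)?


H(Pe) = -Pe*log2(Pe) - (1-Pe)*log2(1-Pe) = -0.305*log2(0.305) - 0.695*log2(0.695) = 0.522501 + 0.364816 = 0.8873. Pe*log2(M-1) = 0.305*log2(61) = 1.808875. Bound = H(Pe) + Pe*log2(M-1) = 0.522501 + 0.364816 + 1.808875 = 2.6962

2.6962 bits


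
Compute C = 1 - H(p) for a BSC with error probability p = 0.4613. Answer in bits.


H(p) = -p*log2(p) - (1-p)*log2(1-p) = -0.4613*log2(0.4613) - 0.5387*log2(0.5387) = 0.514914 + 0.480761 = 0.9957. C = 1 - H(p) = 1 - 0.9957 = 0.0043

0.0043 bits


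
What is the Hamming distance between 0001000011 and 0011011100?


Count differing positions: . . ^ . . ^ ^ ^ ^ ^ = 6 differences

6


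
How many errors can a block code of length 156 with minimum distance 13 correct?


Correction capability = floor((d-1)/2) = floor((13-1)/2) = 6

6 errors


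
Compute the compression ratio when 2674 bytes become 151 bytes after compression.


Ratio = original / compressed = 2674 / 151 = 17.7086

17.7086


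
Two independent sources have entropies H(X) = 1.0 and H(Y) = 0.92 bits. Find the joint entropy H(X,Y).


For independent variables, H(X,Y) = H(X) + H(Y) = 1.0 + 0.92 = 1.92

1.92 bits


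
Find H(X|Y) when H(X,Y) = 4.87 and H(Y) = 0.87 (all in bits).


H(X|Y) = H(X,Y) - H(Y) = 4.87 - 0.87 = 4.0

4.0 bits


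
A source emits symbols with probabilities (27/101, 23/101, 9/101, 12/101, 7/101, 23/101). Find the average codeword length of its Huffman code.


Huffman construction (repeatedly merge the two least-probable nodes; each merge adds 1 bit to every symbol beneath it): 7/101 + 9/101 = 16/101; 12/101 + 16/101 = 28/101; 23/101 + 23/101 = 46/101; 27/101 + 28/101 = 55/101; 46/101 + 55/101 = 1. Resulting codeword lengths (in the order the probabilities were given): (2, 2, 4, 3, 4, 2). L_avg = sum(p_i * l_i) = 27/101*2 + 23/101*2 + 9/101*4 + 12/101*3 + 7/101*4 + 23/101*2 = 246/101 = 2.4356

2.4356 bits


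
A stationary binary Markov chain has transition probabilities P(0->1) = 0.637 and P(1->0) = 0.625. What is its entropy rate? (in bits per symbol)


Stationary distribution: pi_0 = p10/(p01+p10) = 0.4952, pi_1 = 0.5048. Entropy rate H' = pi_0*H(p01) + pi_1*H(p10) = 0.4952*0.9451 + 0.5048*0.9544 = 0.9498

0.9498 bits/symbol


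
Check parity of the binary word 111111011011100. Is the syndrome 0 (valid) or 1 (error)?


Syndrome = XOR of all bits = 1 XOR 1 XOR 1 XOR 1 XOR 1 XOR 1 XOR 0 XOR 1 XOR 1 XOR 0 XOR 1 XOR 1 XOR 1 XOR 0 XOR 0 = 1

1


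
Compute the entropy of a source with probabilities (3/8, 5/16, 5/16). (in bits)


H = -sum(p_i * log2(p_i)). Terms: -(3/8)*log2(3/8) = 0.530639; -(5/16)*log2(5/16) = 0.524397; -(5/16)*log2(5/16) = 0.524397. H = 0.530639 + 0.524397 + 0.524397 = 1.5794

1.5794 bits


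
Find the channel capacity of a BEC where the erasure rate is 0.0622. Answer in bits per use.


C = 1 - epsilon = 1 - 0.0622 = 0.9378

0.9378 bits


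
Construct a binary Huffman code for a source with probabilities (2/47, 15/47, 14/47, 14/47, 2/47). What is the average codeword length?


Huffman construction (repeatedly merge the two least-probable nodes; each merge adds 1 bit to every symbol beneath it): 2/47 + 2/47 = 4/47; 4/47 + 14/47 = 18/47; 14/47 + 15/47 = 29/47; 18/47 + 29/47 = 1. Resulting codeword lengths (in the order the probabilities were given): (3, 2, 2, 2, 3). L_avg = sum(p_i * l_i) = 2/47*3 + 15/47*2 + 14/47*2 + 14/47*2 + 2/47*3 = 98/47 = 2.0851

2.0851 bits


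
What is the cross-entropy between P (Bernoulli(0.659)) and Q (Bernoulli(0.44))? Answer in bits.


H(P,Q) = -p*log2(q) - (1-p)*log2(1-q). -0.659*log2(0.44) = 0.780536; -0.341*log2(0.56) = 0.285247. H(P,Q) = 0.780536 + 0.285247 = 1.0658

1.0658 bits


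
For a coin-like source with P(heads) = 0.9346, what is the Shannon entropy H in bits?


H = -p*log2(p) - (1-p)*log2(1-p). -0.9346*log2(0.9346) = 0.091197; -0.0654*log2(0.0654) = 0.257321. H = 0.091197 + 0.257321 = 0.3485

0.3485 bits


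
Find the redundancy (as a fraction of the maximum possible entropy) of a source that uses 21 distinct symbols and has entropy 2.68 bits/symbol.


H_max = log2(K) = log2(21) = 4.3923 bits/symbol. Redundancy = 1 - H/H_max = 1 - 2.68/4.3923 = 1 - 0.6102 = 0.3898

0.3898


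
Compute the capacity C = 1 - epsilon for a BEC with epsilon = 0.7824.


C = 1 - epsilon = 1 - 0.7824 = 0.2176

0.2176 bits


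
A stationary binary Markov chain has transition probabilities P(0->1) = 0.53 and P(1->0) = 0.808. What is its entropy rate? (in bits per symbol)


Stationary distribution: pi_0 = p10/(p01+p10) = 0.6039, pi_1 = 0.3961. Entropy rate H' = pi_0*H(p01) + pi_1*H(p10) = 0.6039*0.9974 + 0.3961*0.7056 = 0.8818

0.8818 bits/symbol


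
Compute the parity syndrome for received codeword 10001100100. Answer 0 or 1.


Syndrome = XOR of all bits = 1 XOR 0 XOR 0 XOR 0 XOR 1 XOR 1 XOR 0 XOR 0 XOR 1 XOR 0 XOR 0 = 0

0


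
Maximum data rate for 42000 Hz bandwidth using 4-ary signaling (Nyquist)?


Rate = 2 * B * log2(M) = 2 * 42000 * 2.0 = 168000.0

168000.0 bps


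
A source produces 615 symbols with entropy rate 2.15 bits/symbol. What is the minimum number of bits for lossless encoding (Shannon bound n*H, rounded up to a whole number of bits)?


Minimum bits >= n * H = 615 * 2.15 = 1322.25, rounded up to a whole number of bits = 1323

1323 bits


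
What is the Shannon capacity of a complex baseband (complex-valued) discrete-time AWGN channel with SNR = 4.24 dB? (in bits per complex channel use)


SNR_linear = 10^(4.24/10) = 2.6546; C = log2(1 + SNR_linear) = log2(1 + 2.6546) = 1.8697

1.8697 bits/channel use


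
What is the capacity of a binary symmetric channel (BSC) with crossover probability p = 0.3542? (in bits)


H(p) = -p*log2(p) - (1-p)*log2(1-p) = -0.3542*log2(0.3542) - 0.6458*log2(0.6458) = 0.530366 + 0.407397 = 0.9378. C = 1 - H(p) = 1 - 0.9378 = 0.0622

0.0622 bits


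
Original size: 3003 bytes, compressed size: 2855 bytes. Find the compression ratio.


Ratio = original / compressed = 3003 / 2855 = 1.0518

1.0518


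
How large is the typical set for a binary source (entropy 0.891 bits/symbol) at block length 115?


log2|A_typical| = nH = 115 * 0.891 = 102.465, so |A_typical| ~ 2^102.465 = 6.999e+30

6.999e+30


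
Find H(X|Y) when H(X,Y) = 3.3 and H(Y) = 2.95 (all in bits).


H(X|Y) = H(X,Y) - H(Y) = 3.3 - 2.95 = 0.35

0.35 bits


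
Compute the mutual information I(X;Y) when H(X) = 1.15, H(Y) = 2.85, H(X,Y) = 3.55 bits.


I(X;Y) = H(X) + H(Y) - H(X,Y) = 1.15 + 2.85 - 3.55 = 0.45

0.45 bits


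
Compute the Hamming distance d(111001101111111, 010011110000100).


Count differing positions: ^ . ^ . ^ . . ^ ^ ^ ^ ^ . ^ ^ = 10 differences

10


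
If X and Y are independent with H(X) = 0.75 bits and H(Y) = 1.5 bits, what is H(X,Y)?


For independent variables, H(X,Y) = H(X) + H(Y) = 0.75 + 1.5 = 2.25

2.25 bits


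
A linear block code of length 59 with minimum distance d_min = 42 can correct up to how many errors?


Correction capability = floor((d-1)/2) = floor((42-1)/2) = 20

20 errors


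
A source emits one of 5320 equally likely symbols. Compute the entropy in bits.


H = log2(n) = log2(5320) = 12.3772

12.3772 bits


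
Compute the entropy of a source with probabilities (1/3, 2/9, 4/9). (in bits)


H = -sum(p_i * log2(p_i)). Terms: -(1/3)*log2(1/3) = 0.528321; -(2/9)*log2(2/9) = 0.482206; -(4/9)*log2(4/9) = 0.519967. H = 0.528321 + 0.482206 + 0.519967 = 1.5305

1.5305 bits


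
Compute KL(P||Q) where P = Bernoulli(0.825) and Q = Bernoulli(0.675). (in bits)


KL = p*log2(p/q) + (1-p)*log2((1-p)/(1-q)) = 0.825*log2(0.825/0.675) + 0.175*log2(0.175/0.325) = 0.0826

0.0826 bits


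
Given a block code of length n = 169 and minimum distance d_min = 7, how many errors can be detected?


Detection capability = d_min - 1 = 7 - 1 = 6

6 errors


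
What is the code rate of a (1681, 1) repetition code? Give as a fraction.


Rate = k/n = 1/1681

1/1681


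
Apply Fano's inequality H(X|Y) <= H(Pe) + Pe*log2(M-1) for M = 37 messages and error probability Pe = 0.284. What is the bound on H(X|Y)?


H(Pe) = -Pe*log2(Pe) - (1-Pe)*log2(1-Pe) = -0.284*log2(0.284) - 0.716*log2(0.716) = 0.515755 + 0.345089 = 0.8608. Pe*log2(M-1) = 0.284*log2(36) = 1.468259. Bound = H(Pe) + Pe*log2(M-1) = 0.515755 + 0.345089 + 1.468259 = 2.3291

2.3291 bits


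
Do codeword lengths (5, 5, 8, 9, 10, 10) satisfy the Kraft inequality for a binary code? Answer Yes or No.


Kraft sum = sum(2^(-l_i)) = 0.0703, need <= 1. Result: satisfied (a binary prefix-free code with these lengths exists)

Yes


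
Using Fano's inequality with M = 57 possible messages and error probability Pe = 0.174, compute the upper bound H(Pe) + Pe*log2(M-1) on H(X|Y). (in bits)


H(Pe) = -Pe*log2(Pe) - (1-Pe)*log2(1-Pe) = -0.174*log2(0.174) - 0.826*log2(0.826) = 0.438974 + 0.227799 = 0.6668. Pe*log2(M-1) = 0.174*log2(56) = 1.010480. Bound = H(Pe) + Pe*log2(M-1) = 0.438974 + 0.227799 + 1.010480 = 1.6773

1.6773 bits


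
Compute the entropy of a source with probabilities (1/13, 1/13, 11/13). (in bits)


H = -sum(p_i * log2(p_i)). Terms: -(1/13)*log2(1/13) = 0.284649; -(1/13)*log2(1/13) = 0.284649; -(11/13)*log2(11/13) = 0.203930. H = 0.284649 + 0.284649 + 0.203930 = 0.7732

0.7732 bits


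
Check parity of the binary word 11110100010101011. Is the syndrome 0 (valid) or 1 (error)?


Syndrome = XOR of all bits = 1 XOR 1 XOR 1 XOR 1 XOR 0 XOR 1 XOR 0 XOR 0 XOR 0 XOR 1 XOR 0 XOR 1 XOR 0 XOR 1 XOR 0 XOR 1 XOR 1 = 0

0


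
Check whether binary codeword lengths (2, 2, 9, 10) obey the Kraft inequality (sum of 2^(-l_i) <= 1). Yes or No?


Kraft sum = sum(2^(-l_i)) = 0.5029, need <= 1. Result: satisfied (a binary prefix-free code with these lengths exists)

Yes


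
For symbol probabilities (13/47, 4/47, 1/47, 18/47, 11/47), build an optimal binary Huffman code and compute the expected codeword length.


Huffman construction (repeatedly merge the two least-probable nodes; each merge adds 1 bit to every symbol beneath it): 1/47 + 4/47 = 5/47; 5/47 + 11/47 = 16/47; 13/47 + 16/47 = 29/47; 18/47 + 29/47 = 1. Resulting codeword lengths (in the order the probabilities were given): (2, 4, 4, 1, 3). L_avg = sum(p_i * l_i) = 13/47*2 + 4/47*4 + 1/47*4 + 18/47*1 + 11/47*3 = 97/47 = 2.0638

2.0638 bits


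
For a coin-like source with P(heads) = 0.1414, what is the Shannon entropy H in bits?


H = -p*log2(p) - (1-p)*log2(1-p). -0.1414*log2(0.1414) = 0.399051; -0.8586*log2(0.8586) = 0.188842. H = 0.399051 + 0.188842 = 0.5879

0.5879 bits


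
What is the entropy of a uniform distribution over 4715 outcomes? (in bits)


H = log2(n) = log2(4715) = 12.203

12.203 bits


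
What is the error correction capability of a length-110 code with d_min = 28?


Correction capability = floor((d-1)/2) = floor((28-1)/2) = 13

13 errors


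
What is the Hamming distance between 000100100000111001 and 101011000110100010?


Count differing positions: ^ . ^ ^ ^ ^ ^ . . ^ ^ . . ^ ^ . ^ ^ = 12 differences

12


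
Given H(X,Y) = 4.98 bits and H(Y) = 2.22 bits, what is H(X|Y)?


H(X|Y) = H(X,Y) - H(Y) = 4.98 - 2.22 = 2.76

2.76 bits


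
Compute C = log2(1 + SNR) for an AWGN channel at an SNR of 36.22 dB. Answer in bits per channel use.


SNR_linear = 10^(36.22/10) = 4187.9357; C = log2(1 + SNR_linear) = log2(1 + 4187.9357) = 12.0324

12.0324 bits/channel use


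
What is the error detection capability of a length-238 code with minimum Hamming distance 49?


Detection capability = d_min - 1 = 49 - 1 = 48

48 errors


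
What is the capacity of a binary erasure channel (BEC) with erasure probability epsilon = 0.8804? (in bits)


C = 1 - epsilon = 1 - 0.8804 = 0.1196

0.1196 bits


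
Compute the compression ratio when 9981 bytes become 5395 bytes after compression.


Ratio = original / compressed = 9981 / 5395 = 1.85

1.85


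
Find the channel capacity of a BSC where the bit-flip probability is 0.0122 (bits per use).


H(p) = -p*log2(p) - (1-p)*log2(1-p) = -0.0122*log2(0.0122) - 0.9878*log2(0.9878) = 0.077555 + 0.017493 = 0.095. C = 1 - H(p) = 1 - 0.095 = 0.905

0.905 bits


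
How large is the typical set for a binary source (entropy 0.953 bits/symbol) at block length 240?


log2|A_typical| = nH = 240 * 0.953 = 228.72, so |A_typical| ~ 2^228.72 = 7.105e+68

7.105e+68


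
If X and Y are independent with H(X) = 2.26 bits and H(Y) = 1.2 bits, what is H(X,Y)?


For independent variables, H(X,Y) = H(X) + H(Y) = 2.26 + 1.2 = 3.46

3.46 bits


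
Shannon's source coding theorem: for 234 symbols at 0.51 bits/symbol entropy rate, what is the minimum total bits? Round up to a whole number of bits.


Minimum bits >= n * H = 234 * 0.51 = 119.34, rounded up to a whole number of bits = 120

120 bits


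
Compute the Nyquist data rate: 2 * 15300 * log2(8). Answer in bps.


Rate = 2 * B * log2(M) = 2 * 15300 * 3.0 = 91800.0

91800.0 bps


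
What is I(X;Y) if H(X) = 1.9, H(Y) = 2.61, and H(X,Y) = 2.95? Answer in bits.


I(X;Y) = H(X) + H(Y) - H(X,Y) = 1.9 + 2.61 - 2.95 = 1.56

1.56 bits


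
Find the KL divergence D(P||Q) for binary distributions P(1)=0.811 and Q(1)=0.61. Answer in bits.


KL = p*log2(p/q) + (1-p)*log2((1-p)/(1-q)) = 0.811*log2(0.811/0.61) + 0.189*log2(0.189/0.39) = 0.1357

0.1357 bits


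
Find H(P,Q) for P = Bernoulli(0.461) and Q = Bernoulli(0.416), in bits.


H(P,Q) = -p*log2(q) - (1-p)*log2(1-q). -0.461*log2(0.416) = 0.583324; -0.539*log2(0.584) = 0.418242. H(P,Q) = 0.583324 + 0.418242 = 1.0016

1.0016 bits


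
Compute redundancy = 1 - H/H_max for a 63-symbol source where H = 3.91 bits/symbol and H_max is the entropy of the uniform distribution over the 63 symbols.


H_max = log2(K) = log2(63) = 5.9773 bits/symbol. Redundancy = 1 - H/H_max = 1 - 3.91/5.9773 = 1 - 0.6541 = 0.3459

0.3459


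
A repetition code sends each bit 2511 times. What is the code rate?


Rate = k/n = 1/2511

1/2511


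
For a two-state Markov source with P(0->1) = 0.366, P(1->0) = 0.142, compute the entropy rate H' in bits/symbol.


Stationary distribution: pi_0 = p10/(p01+p10) = 0.2795, pi_1 = 0.7205. Entropy rate H' = pi_0*H(p01) + pi_1*H(p10) = 0.2795*0.9476 + 0.7205*0.5895 = 0.6896

0.6896 bits/symbol


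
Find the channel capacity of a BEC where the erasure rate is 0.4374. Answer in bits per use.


C = 1 - epsilon = 1 - 0.4374 = 0.5626

0.5626 bits


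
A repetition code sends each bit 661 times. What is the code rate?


Rate = k/n = 1/661

1/661


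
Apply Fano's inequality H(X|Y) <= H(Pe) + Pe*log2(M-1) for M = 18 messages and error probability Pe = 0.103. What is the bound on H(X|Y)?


H(Pe) = -Pe*log2(Pe) - (1-Pe)*log2(1-Pe) = -0.103*log2(0.103) - 0.897*log2(0.897) = 0.337766 + 0.140668 = 0.4784. Pe*log2(M-1) = 0.103*log2(17) = 0.421009. Bound = H(Pe) + Pe*log2(M-1) = 0.337766 + 0.140668 + 0.421009 = 0.8994

0.8994 bits


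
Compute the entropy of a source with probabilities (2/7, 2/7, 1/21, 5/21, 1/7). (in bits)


H = -sum(p_i * log2(p_i)). Terms: -(2/7)*log2(2/7) = 0.516387; -(2/7)*log2(2/7) = 0.516387; -(1/21)*log2(1/21) = 0.209158; -(5/21)*log2(5/21) = 0.492950; -(1/7)*log2(1/7) = 0.401051. H = 0.516387 + 0.516387 + 0.209158 + 0.492950 + 0.401051 = 2.1359

2.1359 bits


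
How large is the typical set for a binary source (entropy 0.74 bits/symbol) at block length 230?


log2|A_typical| = nH = 230 * 0.74 = 170.2, so |A_typical| ~ 2^170.2 = 1.719e+51

1.719e+51


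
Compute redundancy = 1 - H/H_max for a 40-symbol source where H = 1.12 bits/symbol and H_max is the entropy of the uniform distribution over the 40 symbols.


H_max = log2(K) = log2(40) = 5.3219 bits/symbol. Redundancy = 1 - H/H_max = 1 - 1.12/5.3219 = 1 - 0.2105 = 0.7895

0.7895


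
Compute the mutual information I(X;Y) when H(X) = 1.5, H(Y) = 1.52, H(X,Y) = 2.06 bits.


I(X;Y) = H(X) + H(Y) - H(X,Y) = 1.5 + 1.52 - 2.06 = 0.96

0.96 bits


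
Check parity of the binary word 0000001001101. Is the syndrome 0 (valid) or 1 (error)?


Syndrome = XOR of all bits = 0 XOR 0 XOR 0 XOR 0 XOR 0 XOR 0 XOR 1 XOR 0 XOR 0 XOR 1 XOR 1 XOR 0 XOR 1 = 0

0


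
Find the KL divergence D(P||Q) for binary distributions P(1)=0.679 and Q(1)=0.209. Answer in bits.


KL = p*log2(p/q) + (1-p)*log2((1-p)/(1-q)) = 0.679*log2(0.679/0.209) + 0.321*log2(0.321/0.791) = 0.7366

0.7366 bits


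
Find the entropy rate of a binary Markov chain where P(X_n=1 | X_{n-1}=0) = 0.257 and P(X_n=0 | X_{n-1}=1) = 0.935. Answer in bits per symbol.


Stationary distribution: pi_0 = p10/(p01+p10) = 0.7844, pi_1 = 0.2156. Entropy rate H' = pi_0*H(p01) + pi_1*H(p10) = 0.7844*0.8222 + 0.2156*0.347 = 0.7197

0.7197 bits/symbol


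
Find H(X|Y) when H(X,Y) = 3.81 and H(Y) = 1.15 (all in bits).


H(X|Y) = H(X,Y) - H(Y) = 3.81 - 1.15 = 2.66

2.66 bits


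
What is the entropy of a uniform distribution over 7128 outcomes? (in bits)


H = log2(n) = log2(7128) = 12.7993

12.7993 bits


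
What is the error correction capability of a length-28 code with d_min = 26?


Correction capability = floor((d-1)/2) = floor((26-1)/2) = 12

12 errors


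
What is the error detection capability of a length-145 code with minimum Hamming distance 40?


Detection capability = d_min - 1 = 40 - 1 = 39

39 errors


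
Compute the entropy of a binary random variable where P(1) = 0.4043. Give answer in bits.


H = -p*log2(p) - (1-p)*log2(1-p). -0.4043*log2(0.4043) = 0.528219; -0.5957*log2(0.5957) = 0.445192. H = 0.528219 + 0.445192 = 0.9734

0.9734 bits


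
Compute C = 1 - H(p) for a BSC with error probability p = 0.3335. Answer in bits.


H(p) = -p*log2(p) - (1-p)*log2(1-p) = -0.3335*log2(0.3335) - 0.6665*log2(0.6665) = 0.528344 + 0.390118 = 0.9185. C = 1 - H(p) = 1 - 0.9185 = 0.0815

0.0815 bits


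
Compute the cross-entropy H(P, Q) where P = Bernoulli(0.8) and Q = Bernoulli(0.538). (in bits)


H(P,Q) = -p*log2(q) - (1-p)*log2(1-q). -0.8*log2(0.538) = 0.715458; -0.2*log2(0.462) = 0.222807. H(P,Q) = 0.715458 + 0.222807 = 0.9383

0.9383 bits


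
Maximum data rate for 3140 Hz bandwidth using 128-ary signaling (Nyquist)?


Rate = 2 * B * log2(M) = 2 * 3140 * 7.0 = 43960.0

43960.0 bps


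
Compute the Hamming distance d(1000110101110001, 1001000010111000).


Count differing positions: . . . ^ ^ ^ . ^ ^ ^ . . ^ . . ^ = 8 differences

8


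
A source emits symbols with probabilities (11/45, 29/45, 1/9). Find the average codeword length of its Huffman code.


Huffman construction (repeatedly merge the two least-probable nodes; each merge adds 1 bit to every symbol beneath it): 1/9 + 11/45 = 16/45; 16/45 + 29/45 = 1. Resulting codeword lengths (in the order the probabilities were given): (2, 1, 2). L_avg = sum(p_i * l_i) = 11/45*2 + 29/45*1 + 1/9*2 = 61/45 = 1.3556

1.3556 bits


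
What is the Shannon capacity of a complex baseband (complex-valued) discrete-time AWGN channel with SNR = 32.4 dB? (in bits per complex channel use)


SNR_linear = 10^(32.4/10) = 1737.8008; C = log2(1 + SNR_linear) = log2(1 + 1737.8008) = 10.7639

10.7639 bits/channel use


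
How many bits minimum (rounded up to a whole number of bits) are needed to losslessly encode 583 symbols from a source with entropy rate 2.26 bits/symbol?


Minimum bits >= n * H = 583 * 2.26 = 1317.58, rounded up to a whole number of bits = 1318

1318 bits


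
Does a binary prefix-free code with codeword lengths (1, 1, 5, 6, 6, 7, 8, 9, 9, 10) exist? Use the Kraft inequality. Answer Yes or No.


Kraft sum = sum(2^(-l_i)) = 1.0791, need <= 1. Result: violated (a binary prefix-free code with these lengths cannot exist)

No


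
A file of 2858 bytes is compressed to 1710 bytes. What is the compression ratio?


Ratio = original / compressed = 2858 / 1710 = 1.6713

1.6713


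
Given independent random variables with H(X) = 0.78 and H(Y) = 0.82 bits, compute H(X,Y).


For independent variables, H(X,Y) = H(X) + H(Y) = 0.78 + 0.82 = 1.6

1.6 bits


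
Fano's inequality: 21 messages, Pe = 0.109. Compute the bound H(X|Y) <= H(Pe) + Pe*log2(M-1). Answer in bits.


H(Pe) = -Pe*log2(Pe) - (1-Pe)*log2(1-Pe) = -0.109*log2(0.109) - 0.891*log2(0.891) = 0.348538 + 0.148354 = 0.4969. Pe*log2(M-1) = 0.109*log2(20) = 0.471090. Bound = H(Pe) + Pe*log2(M-1) = 0.348538 + 0.148354 + 0.471090 = 0.968

0.968 bits


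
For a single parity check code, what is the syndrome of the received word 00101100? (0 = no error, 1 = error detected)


Syndrome = XOR of all bits = 0 XOR 0 XOR 1 XOR 0 XOR 1 XOR 1 XOR 0 XOR 0 = 1

1


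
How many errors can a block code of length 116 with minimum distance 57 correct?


Correction capability = floor((d-1)/2) = floor((57-1)/2) = 28

28 errors


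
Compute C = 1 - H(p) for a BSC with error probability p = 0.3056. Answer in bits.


H(p) = -p*log2(p) - (1-p)*log2(1-p) = -0.3056*log2(0.3056) - 0.6944*log2(0.6944) = 0.522663 + 0.365366 = 0.888. C = 1 - H(p) = 1 - 0.888 = 0.112

0.112 bits


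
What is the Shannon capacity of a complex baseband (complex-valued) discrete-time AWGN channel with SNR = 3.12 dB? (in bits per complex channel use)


SNR_linear = 10^(3.12/10) = 2.0512; C = log2(1 + SNR_linear) = log2(1 + 2.0512) = 1.6094

1.6094 bits/channel use


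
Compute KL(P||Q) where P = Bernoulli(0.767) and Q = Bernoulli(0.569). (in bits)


KL = p*log2(p/q) + (1-p)*log2((1-p)/(1-q)) = 0.767*log2(0.767/0.569) + 0.233*log2(0.233/0.431) = 0.1237

0.1237 bits


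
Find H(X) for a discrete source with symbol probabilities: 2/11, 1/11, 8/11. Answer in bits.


H = -sum(p_i * log2(p_i)). Terms: -(2/11)*log2(2/11) = 0.447169; -(1/11)*log2(1/11) = 0.314494; -(8/11)*log2(8/11) = 0.334132. H = 0.447169 + 0.314494 + 0.334132 = 1.0958

1.0958 bits


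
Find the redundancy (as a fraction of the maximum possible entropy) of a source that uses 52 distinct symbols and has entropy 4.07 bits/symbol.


H_max = log2(K) = log2(52) = 5.7004 bits/symbol. Redundancy = 1 - H/H_max = 1 - 4.07/5.7004 = 1 - 0.714 = 0.286

0.286


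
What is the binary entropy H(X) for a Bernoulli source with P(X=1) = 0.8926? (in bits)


H = -p*log2(p) - (1-p)*log2(1-p). -0.8926*log2(0.8926) = 0.146310; -0.1074*log2(0.1074) = 0.345714. H = 0.146310 + 0.345714 = 0.492

0.492 bits


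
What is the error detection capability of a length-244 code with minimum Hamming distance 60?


Detection capability = d_min - 1 = 60 - 1 = 59

59 errors


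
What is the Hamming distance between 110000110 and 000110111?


Count differing positions: ^ ^ . ^ ^ . . . ^ = 5 differences

5


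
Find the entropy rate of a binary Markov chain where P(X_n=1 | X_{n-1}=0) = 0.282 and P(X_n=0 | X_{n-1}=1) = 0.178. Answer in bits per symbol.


Stationary distribution: pi_0 = p10/(p01+p10) = 0.387, pi_1 = 0.613. Entropy rate H' = pi_0*H(p01) + pi_1*H(p10) = 0.387*0.8582 + 0.613*0.6757 = 0.7463

0.7463 bits/symbol


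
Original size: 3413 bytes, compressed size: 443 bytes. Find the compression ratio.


Ratio = original / compressed = 3413 / 443 = 7.7043

7.7043


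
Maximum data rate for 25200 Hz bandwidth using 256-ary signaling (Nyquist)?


Rate = 2 * B * log2(M) = 2 * 25200 * 8.0 = 403200.0

403200.0 bps


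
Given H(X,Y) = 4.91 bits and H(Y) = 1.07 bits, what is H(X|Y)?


H(X|Y) = H(X,Y) - H(Y) = 4.91 - 1.07 = 3.84

3.84 bits


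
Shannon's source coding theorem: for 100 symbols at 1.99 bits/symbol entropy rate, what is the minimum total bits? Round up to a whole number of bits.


Minimum bits >= n * H = 100 * 1.99 = 199.0, rounded up to a whole number of bits = 199

199 bits


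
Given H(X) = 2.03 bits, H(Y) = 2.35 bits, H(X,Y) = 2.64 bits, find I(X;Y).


I(X;Y) = H(X) + H(Y) - H(X,Y) = 2.03 + 2.35 - 2.64 = 1.74

1.74 bits


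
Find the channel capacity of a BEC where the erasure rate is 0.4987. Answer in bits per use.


C = 1 - epsilon = 1 - 0.4987 = 0.5013

0.5013 bits


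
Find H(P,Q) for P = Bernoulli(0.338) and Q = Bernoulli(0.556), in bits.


H(P,Q) = -p*log2(q) - (1-p)*log2(1-q). -0.338*log2(0.556) = 0.286233; -0.662*log2(0.444) = 0.775446. H(P,Q) = 0.286233 + 0.775446 = 1.0617

1.0617 bits


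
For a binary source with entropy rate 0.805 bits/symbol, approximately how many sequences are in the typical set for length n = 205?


log2|A_typical| = nH = 205 * 0.805 = 165.025, so |A_typical| ~ 2^165.025 = 4.759e+49

4.759e+49


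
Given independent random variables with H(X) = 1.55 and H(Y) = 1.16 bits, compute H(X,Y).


For independent variables, H(X,Y) = H(X) + H(Y) = 1.55 + 1.16 = 2.71

2.71 bits


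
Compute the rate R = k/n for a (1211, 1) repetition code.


Rate = k/n = 1/1211

1/1211


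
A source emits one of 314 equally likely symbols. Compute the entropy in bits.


H = log2(n) = log2(314) = 8.2946

8.2946 bits


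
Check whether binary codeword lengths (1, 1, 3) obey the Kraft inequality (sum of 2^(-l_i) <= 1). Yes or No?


Kraft sum = sum(2^(-l_i)) = 1.125, need <= 1. Result: violated (a binary prefix-free code with these lengths cannot exist)

No


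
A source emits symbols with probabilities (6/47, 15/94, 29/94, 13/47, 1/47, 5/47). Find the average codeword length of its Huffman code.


Huffman construction (repeatedly merge the two least-probable nodes; each merge adds 1 bit to every symbol beneath it): 1/47 + 5/47 = 6/47; 6/47 + 6/47 = 12/47; 15/94 + 12/47 = 39/94; 13/47 + 29/94 = 55/94; 39/94 + 55/94 = 1. Resulting codeword lengths (in the order the probabilities were given): (3, 2, 2, 2, 4, 4). L_avg = sum(p_i * l_i) = 6/47*3 + 15/94*2 + 29/94*2 + 13/47*2 + 1/47*4 + 5/47*4 = 112/47 = 2.383

2.383 bits


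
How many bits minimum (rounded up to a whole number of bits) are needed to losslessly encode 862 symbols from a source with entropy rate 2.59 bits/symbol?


Minimum bits >= n * H = 862 * 2.59 = 2232.58, rounded up to a whole number of bits = 2233

2233 bits


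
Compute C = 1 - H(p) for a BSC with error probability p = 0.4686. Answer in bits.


H(p) = -p*log2(p) - (1-p)*log2(1-p) = -0.4686*log2(0.4686) - 0.5314*log2(0.5314) = 0.512447 + 0.484706 = 0.9972. C = 1 - H(p) = 1 - 0.9972 = 0.0028

0.0028 bits


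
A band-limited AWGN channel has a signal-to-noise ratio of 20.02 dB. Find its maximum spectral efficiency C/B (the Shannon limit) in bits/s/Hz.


SNR_linear = 10^(20.02/10) = 100.4616; C/B = log2(1 + SNR_linear) = log2(1 + 100.4616) = 6.6648

6.6648 bits/s/Hz


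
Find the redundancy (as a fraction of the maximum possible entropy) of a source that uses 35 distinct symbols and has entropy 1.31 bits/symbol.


H_max = log2(K) = log2(35) = 5.1293 bits/symbol. Redundancy = 1 - H/H_max = 1 - 1.31/5.1293 = 1 - 0.2554 = 0.7446

0.7446


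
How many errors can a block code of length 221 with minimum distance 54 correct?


Correction capability = floor((d-1)/2) = floor((54-1)/2) = 26

26 errors


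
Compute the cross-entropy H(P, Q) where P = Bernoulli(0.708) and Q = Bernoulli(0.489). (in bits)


H(P,Q) = -p*log2(q) - (1-p)*log2(1-q). -0.708*log2(0.489) = 0.730722; -0.292*log2(0.511) = 0.282833. H(P,Q) = 0.730722 + 0.282833 = 1.0136

1.0136 bits


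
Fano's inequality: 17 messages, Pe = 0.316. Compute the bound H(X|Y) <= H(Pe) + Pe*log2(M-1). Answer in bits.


H(Pe) = -Pe*log2(Pe) - (1-Pe)*log2(1-Pe) = -0.316*log2(0.316) - 0.684*log2(0.684) = 0.525193 + 0.374785 = 0.9. Pe*log2(M-1) = 0.316*log2(16) = 1.264000. Bound = H(Pe) + Pe*log2(M-1) = 0.525193 + 0.374785 + 1.264000 = 2.164

2.164 bits


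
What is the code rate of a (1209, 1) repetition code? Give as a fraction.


Rate = k/n = 1/1209

1/1209


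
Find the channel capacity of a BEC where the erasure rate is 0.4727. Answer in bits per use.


C = 1 - epsilon = 1 - 0.4727 = 0.5273

0.5273 bits


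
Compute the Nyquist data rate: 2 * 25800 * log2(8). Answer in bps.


Rate = 2 * B * log2(M) = 2 * 25800 * 3.0 = 154800.0

154800.0 bps


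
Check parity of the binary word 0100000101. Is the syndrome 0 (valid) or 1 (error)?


Syndrome = XOR of all bits = 0 XOR 1 XOR 0 XOR 0 XOR 0 XOR 0 XOR 0 XOR 1 XOR 0 XOR 1 = 1

1


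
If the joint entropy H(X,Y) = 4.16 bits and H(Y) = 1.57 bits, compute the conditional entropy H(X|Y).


H(X|Y) = H(X,Y) - H(Y) = 4.16 - 1.57 = 2.59

2.59 bits


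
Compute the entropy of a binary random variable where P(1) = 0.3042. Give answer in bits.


H = -p*log2(p) - (1-p)*log2(1-p). -0.3042*log2(0.3042) = 0.522283; -0.6958*log2(0.6958) = 0.364081. H = 0.522283 + 0.364081 = 0.8864

0.8864 bits


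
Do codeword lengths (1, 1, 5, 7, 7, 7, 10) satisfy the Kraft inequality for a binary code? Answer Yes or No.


Kraft sum = sum(2^(-l_i)) = 1.0557, need <= 1. Result: violated (a binary prefix-free code with these lengths cannot exist)

No


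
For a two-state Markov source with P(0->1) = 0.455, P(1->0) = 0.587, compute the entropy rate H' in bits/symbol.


Stationary distribution: pi_0 = p10/(p01+p10) = 0.5633, pi_1 = 0.4367. Entropy rate H' = pi_0*H(p01) + pi_1*H(p10) = 0.5633*0.9941 + 0.4367*0.978 = 0.9871

0.9871 bits/symbol


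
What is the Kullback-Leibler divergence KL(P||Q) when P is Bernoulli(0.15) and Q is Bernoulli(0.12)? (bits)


KL = p*log2(p/q) + (1-p)*log2((1-p)/(1-q)) = 0.15*log2(0.15/0.12) + 0.85*log2(0.85/0.88) = 0.0058

0.0058 bits


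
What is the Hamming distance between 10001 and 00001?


Count differing positions: ^ . . . . = 1 differences

1


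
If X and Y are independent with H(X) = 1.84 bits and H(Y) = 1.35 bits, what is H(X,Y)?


For independent variables, H(X,Y) = H(X) + H(Y) = 1.84 + 1.35 = 3.19

3.19 bits


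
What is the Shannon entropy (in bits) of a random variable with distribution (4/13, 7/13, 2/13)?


H = -sum(p_i * log2(p_i)). Terms: -(4/13)*log2(4/13) = 0.523212; -(7/13)*log2(7/13) = 0.480892; -(2/13)*log2(2/13) = 0.415452. H = 0.523212 + 0.480892 + 0.415452 = 1.4196

1.4196 bits


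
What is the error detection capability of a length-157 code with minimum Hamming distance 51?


Detection capability = d_min - 1 = 51 - 1 = 50

50 errors


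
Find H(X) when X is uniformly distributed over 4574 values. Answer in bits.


H = log2(n) = log2(4574) = 12.1592

12.1592 bits


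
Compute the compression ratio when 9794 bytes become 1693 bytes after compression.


Ratio = original / compressed = 9794 / 1693 = 5.785

5.785


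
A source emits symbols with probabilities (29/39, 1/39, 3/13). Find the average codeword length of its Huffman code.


Huffman construction (repeatedly merge the two least-probable nodes; each merge adds 1 bit to every symbol beneath it): 1/39 + 3/13 = 10/39; 10/39 + 29/39 = 1. Resulting codeword lengths (in the order the probabilities were given): (1, 2, 2). L_avg = sum(p_i * l_i) = 29/39*1 + 1/39*2 + 3/13*2 = 49/39 = 1.2564

1.2564 bits


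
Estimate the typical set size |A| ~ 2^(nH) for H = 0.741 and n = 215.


log2|A_typical| = nH = 215 * 0.741 = 159.315, so |A_typical| ~ 2^159.315 = 9.091e+47

9.091e+47


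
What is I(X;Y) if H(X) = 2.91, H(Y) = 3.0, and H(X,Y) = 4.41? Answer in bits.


I(X;Y) = H(X) + H(Y) - H(X,Y) = 2.91 + 3.0 - 4.41 = 1.5

1.5 bits


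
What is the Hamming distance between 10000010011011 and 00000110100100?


Count differing positions: ^ . . . . ^ . . ^ ^ ^ ^ ^ ^ = 8 differences

8


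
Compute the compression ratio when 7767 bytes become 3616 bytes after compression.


Ratio = original / compressed = 7767 / 3616 = 2.148

2.148


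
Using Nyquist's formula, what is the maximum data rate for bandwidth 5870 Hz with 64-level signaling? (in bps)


Rate = 2 * B * log2(M) = 2 * 5870 * 6.0 = 70440.0

70440.0 bps


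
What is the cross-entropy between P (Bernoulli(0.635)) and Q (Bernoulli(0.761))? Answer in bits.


H(P,Q) = -p*log2(q) - (1-p)*log2(1-q). -0.635*log2(0.761) = 0.250210; -0.365*log2(0.239) = 0.753695. H(P,Q) = 0.250210 + 0.753695 = 1.0039

1.0039 bits


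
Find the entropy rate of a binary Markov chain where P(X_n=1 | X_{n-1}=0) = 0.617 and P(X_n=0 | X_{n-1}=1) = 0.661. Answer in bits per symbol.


Stationary distribution: pi_0 = p10/(p01+p10) = 0.5172, pi_1 = 0.4828. Entropy rate H' = pi_0*H(p01) + pi_1*H(p10) = 0.5172*0.9601 + 0.4828*0.9239 = 0.9426

0.9426 bits/symbol
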